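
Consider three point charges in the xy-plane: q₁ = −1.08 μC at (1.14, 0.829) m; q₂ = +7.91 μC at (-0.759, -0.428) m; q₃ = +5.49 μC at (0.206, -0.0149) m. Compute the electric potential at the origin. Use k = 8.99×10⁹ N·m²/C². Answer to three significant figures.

Electric potential is a scalar, so the contributions from each charge add algebraically: V = Σ kqᵢ/rᵢ.
Distances from the field point to each charge: r₁ = 1.41 m, r₂ = 0.871 m, r₃ = 0.207 m.
V = k[(-1.08×10⁻⁶)/(1.41) + (7.91×10⁻⁶)/(0.871) + (5.49×10⁻⁶)/(0.207)] = 3.14×10⁵ V.

3.14×10⁵ V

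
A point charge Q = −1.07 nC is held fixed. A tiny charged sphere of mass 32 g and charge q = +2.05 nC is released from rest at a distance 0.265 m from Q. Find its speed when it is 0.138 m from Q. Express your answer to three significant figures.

2.07×10⁻³ m/s

Only the electrostatic force acts, so mechanical energy is conserved: ½mv² = U₁ − U₂ = kQq(1/r₁ − 1/r₂).
U₁ − U₂ = (8.99×10⁹ N·m²/C²)(-1.07×10⁻⁹ C)(2.05×10⁻⁹ C)(1/0.265 − 1/0.138) = 6.85×10⁻⁸ J.
v = √(2·6.85×10⁻⁸/0.0320) = 2.07×10⁻³ m/s.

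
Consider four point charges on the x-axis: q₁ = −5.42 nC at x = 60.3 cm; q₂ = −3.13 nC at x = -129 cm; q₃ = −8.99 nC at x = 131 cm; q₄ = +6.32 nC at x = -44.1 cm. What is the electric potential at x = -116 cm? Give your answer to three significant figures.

-198 V

Electric potential is a scalar, so the contributions from each charge add algebraically: V = Σ kqᵢ/rᵢ.
Distances from the field point to each charge: r₁ = 1.76 m, r₂ = 0.130 m, r₃ = 2.47 m, r₄ = 0.719 m.
V = k[(-5.42×10⁻⁹)/(1.76) + (-3.13×10⁻⁹)/(0.130) + (-8.99×10⁻⁹)/(2.47) + (6.32×10⁻⁹)/(0.719)] = -198 V.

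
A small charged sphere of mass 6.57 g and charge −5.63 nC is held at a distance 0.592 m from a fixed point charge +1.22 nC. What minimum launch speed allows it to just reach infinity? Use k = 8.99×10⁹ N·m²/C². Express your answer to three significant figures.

To just escape, total mechanical energy must reach zero at infinity: ½mv²_min + U = 0, so ½mv²_min = −U = |kQq|/r.
|U| = |kQq|/r = (8.99×10⁹ N·m²/C²)(1.22×10⁻⁹)(5.63×10⁻⁹)/(0.592) = 1.04×10⁻⁷ J.
v_min = √(2|U|/m) = √(2·1.04×10⁻⁷/6.57×10⁻³) = 5.63×10⁻³ m/s.

5.63×10⁻³ m/s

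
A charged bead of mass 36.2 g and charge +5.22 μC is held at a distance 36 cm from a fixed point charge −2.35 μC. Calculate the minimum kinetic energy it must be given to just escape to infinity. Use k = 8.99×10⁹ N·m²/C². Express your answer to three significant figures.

To just escape, total mechanical energy must reach zero at infinity: ½mv²_min + U = 0, so ½mv²_min = −U = |kQq|/r.
|U| = |kQq|/r = (8.99×10⁹ N·m²/C²)(2.35×10⁻⁶)(5.22×10⁻⁶)/(0.360) = 0.306 J.

0.306 J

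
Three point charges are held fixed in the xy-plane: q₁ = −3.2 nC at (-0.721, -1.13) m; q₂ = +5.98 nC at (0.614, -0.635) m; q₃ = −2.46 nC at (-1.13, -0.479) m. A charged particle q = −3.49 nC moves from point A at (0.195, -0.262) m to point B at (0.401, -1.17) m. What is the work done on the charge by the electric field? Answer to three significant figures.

-6.97×10⁻⁹ J

The work done by the electric force is W_field = −ΔU = −q(V_B − V_A) = q(V_A − V_B).
At A: distances to the source charges are 1.26 m, 0.561 m, 1.34 m; V_A = Σ kqᵢ/rᵢ = 56.6 V.
At B: distances to the source charges are 1.12 m, 0.576 m, 1.68 m; V_B = Σ kqᵢ/rᵢ = 54.6 V.
ΔV = V_B − V_A = -2.00 V.
W_field = −qΔV = −(-3.49×10⁻⁹ C)(-2.00 V) = -6.97×10⁻⁹ J.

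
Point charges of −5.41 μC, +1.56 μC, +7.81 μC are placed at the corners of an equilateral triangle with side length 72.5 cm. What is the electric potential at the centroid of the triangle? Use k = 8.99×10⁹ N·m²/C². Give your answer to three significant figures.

Electric potential is a scalar, so the contributions from each charge add algebraically: V = Σ kqᵢ/rᵢ.
The distance from each vertex to the centroid is a/√3 = 0.419 m.
V = k[(-5.41×10⁻⁶)/(0.419) + (1.56×10⁻⁶)/(0.419) + (7.81×10⁻⁶)/(0.419)] = 8.51×10⁴ V.

8.51×10⁴ V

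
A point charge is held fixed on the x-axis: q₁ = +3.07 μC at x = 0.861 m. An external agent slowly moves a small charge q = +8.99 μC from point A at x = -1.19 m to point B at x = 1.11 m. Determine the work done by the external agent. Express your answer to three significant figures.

For quasistatic motion the external work equals the change in potential energy: W_ext = qΔV = q(V_B − V_A).
At A: distance to the source charge is 2.05 m; V_A = kq₁/r = 1.35×10⁴ V.
At B: distance to the source charge is 0.249 m; V_B = kq₁/r = 1.11×10⁵ V.
ΔV = V_B − V_A = 9.74×10⁴ V.
W_ext = qΔV = (8.99×10⁻⁶ C)(9.74×10⁴ V) = 0.875 J.

0.875 J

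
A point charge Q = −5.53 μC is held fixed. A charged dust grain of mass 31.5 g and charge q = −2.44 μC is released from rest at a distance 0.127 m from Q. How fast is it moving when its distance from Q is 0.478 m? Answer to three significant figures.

Only the electrostatic force acts, so mechanical energy is conserved: ½mv² = U₁ − U₂ = kQq(1/r₁ − 1/r₂).
U₁ − U₂ = (8.99×10⁹ N·m²/C²)(-5.53×10⁻⁶ C)(-2.44×10⁻⁶ C)(1/0.127 − 1/0.478) = 0.701 J.
v = √(2·0.701/0.0315) = 6.67 m/s.

6.67 m/s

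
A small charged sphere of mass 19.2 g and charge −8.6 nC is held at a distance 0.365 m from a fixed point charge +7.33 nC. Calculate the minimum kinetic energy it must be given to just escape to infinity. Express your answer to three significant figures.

To just escape, total mechanical energy must reach zero at infinity: ½mv²_min + U = 0, so ½mv²_min = −U = |kQq|/r.
|U| = |kQq|/r = (8.99×10⁹ N·m²/C²)(7.33×10⁻⁹)(8.60×10⁻⁹)/(0.365) = 1.55×10⁻⁶ J.

1.55×10⁻⁶ J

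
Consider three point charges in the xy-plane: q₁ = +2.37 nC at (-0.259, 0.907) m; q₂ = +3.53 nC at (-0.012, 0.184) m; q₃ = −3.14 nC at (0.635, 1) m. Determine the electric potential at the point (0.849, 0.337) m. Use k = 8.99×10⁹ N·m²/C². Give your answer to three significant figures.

12.9 V

The total potential is the scalar sum of each charge's contribution, V = Σ kqᵢ/rᵢ.
Distances from the field point to each charge: r₁ = 1.25 m, r₂ = 0.874 m, r₃ = 0.697 m.
V = k[(2.37×10⁻⁹)/(1.25) + (3.53×10⁻⁹)/(0.874) + (-3.14×10⁻⁹)/(0.697)] = 12.9 V.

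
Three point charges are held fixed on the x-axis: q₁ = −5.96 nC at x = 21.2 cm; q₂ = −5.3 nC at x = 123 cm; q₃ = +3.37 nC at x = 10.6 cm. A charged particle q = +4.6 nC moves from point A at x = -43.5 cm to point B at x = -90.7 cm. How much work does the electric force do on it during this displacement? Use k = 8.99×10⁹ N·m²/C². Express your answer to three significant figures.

-6.97×10⁻⁸ J

The work done by the electric force is W_field = −ΔU = −q(V_B − V_A) = q(V_A − V_B).
At A: distances to the source charges are 0.647 m, 1.67 m, 0.541 m; V_A = Σ kqᵢ/rᵢ = -55.4 V.
At B: distances to the source charges are 1.12 m, 2.14 m, 1.01 m; V_B = Σ kqᵢ/rᵢ = -40.3 V.
ΔV = V_B − V_A = 15.2 V.
W_field = −qΔV = −(4.60×10⁻⁹ C)(15.2 V) = -6.97×10⁻⁸ J.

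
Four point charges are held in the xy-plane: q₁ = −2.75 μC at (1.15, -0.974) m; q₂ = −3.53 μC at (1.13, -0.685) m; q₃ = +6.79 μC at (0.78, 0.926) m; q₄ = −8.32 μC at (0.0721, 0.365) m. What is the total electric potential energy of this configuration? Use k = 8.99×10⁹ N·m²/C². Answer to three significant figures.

-0.182 J

The work to assemble the configuration equals its total potential energy, U = Σ kqᵢqⱼ/rᵢⱼ over all pairs.
Pair separations: r₁₂ = 0.290 m, r₁₃ = 1.94 m, r₁₄ = 1.72 m, r₂₃ = 1.65 m, r₂₄ = 1.49 m, r₃₄ = 0.903 m.
Summing all 6 pair terms gives U = -0.182 J.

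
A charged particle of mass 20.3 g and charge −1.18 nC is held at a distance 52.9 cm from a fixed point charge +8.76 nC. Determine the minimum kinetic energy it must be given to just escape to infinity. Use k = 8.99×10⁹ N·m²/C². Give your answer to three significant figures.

1.76×10⁻⁷ J

To just escape, total mechanical energy must reach zero at infinity: ½mv²_min + U = 0, so ½mv²_min = −U = |kQq|/r.
|U| = |kQq|/r = (8.99×10⁹ N·m²/C²)(8.76×10⁻⁹)(1.18×10⁻⁹)/(0.529) = 1.76×10⁻⁷ J.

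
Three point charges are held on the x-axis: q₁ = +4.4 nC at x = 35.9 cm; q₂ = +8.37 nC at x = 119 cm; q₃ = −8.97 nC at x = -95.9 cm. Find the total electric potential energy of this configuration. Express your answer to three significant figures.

-1.85×10⁻⁷ J

The work to assemble the configuration equals its total potential energy, U = Σ kqᵢqⱼ/rᵢⱼ over all pairs.
Pair separations: r₁₂ = 0.831 m, r₁₃ = 1.32 m, r₂₃ = 2.15 m.
U = (3.98×10⁻⁷) + (-2.69×10⁻⁷) + (-3.14×10⁻⁷) = -1.85×10⁻⁷ J.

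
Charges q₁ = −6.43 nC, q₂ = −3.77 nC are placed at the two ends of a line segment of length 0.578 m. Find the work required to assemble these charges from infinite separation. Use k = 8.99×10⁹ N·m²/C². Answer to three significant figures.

3.77×10⁻⁷ J

The assembly work is the sum of pairwise potential energies, U = Σ_{i<j} kqᵢqⱼ/rᵢⱼ.
The separation is r = 0.578 m.
U = (3.77×10⁻⁷) = 3.77×10⁻⁷ J.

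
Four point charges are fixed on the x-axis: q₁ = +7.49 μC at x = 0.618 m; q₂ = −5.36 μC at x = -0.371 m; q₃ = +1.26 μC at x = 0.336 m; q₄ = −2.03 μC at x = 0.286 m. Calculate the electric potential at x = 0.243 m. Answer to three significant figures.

-2.02×10⁵ V

Electric potential is a scalar, so the contributions from each charge add algebraically: V = Σ kqᵢ/rᵢ.
Distances from the field point to each charge: r₁ = 0.375 m, r₂ = 0.614 m, r₃ = 0.0930 m, r₄ = 0.0430 m.
V = k[(7.49×10⁻⁶)/(0.375) + (-5.36×10⁻⁶)/(0.614) + (1.26×10⁻⁶)/(0.0930) + (-2.03×10⁻⁶)/(0.0430)] = -2.02×10⁵ V.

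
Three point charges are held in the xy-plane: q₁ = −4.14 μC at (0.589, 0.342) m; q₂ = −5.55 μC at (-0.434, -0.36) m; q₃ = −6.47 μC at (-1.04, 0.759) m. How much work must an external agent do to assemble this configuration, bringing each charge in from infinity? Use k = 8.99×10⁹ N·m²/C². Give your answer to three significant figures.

The assembly work is the sum of pairwise potential energies, U = Σ_{i<j} kqᵢqⱼ/rᵢⱼ.
Pair separations: r₁₂ = 1.24 m, r₁₃ = 1.68 m, r₂₃ = 1.27 m.
U = (0.166) + (0.143) + (0.254) = 0.563 J.

0.563 J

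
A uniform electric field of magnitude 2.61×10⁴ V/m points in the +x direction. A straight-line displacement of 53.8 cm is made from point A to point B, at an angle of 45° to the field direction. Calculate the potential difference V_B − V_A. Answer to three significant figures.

Only the component of displacement along E changes the potential: ΔV = −E·d·cosθ.
ΔV = −(2.61×10⁴ V/m)(0.538 m)cos45° = -9930 V.

-9930 V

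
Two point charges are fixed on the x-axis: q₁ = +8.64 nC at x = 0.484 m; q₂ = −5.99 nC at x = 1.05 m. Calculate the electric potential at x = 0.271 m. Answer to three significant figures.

Electric potential is a scalar, so the contributions from each charge add algebraically: V = Σ kqᵢ/rᵢ.
Distances from the field point to each charge: r₁ = 0.213 m, r₂ = 0.779 m.
V = k[(8.64×10⁻⁹)/(0.213) + (-5.99×10⁻⁹)/(0.779)] = 296 V.

296 V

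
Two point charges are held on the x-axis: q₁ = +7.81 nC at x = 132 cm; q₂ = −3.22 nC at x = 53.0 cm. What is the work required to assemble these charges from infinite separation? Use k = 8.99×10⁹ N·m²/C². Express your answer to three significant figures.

The work to assemble the configuration equals its total potential energy, U = Σ kqᵢqⱼ/rᵢⱼ over all pairs.
Pair separations: r₁₂ = 0.790 m.
U = (-2.86×10⁻⁷) = -2.86×10⁻⁷ J.

-2.86×10⁻⁷ J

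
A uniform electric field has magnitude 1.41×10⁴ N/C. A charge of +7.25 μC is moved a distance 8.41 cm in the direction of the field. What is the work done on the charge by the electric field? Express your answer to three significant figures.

8.60×10⁻³ J

The potential change for a displacement 8.41 cm in the direction of the field is ΔV = −Ed = -1190 V.
W_field = −qΔV = 8.60×10⁻³ J.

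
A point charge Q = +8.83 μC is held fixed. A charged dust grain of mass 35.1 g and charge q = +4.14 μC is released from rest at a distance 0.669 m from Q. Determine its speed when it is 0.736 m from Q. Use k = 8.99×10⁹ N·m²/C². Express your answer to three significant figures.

1.60 m/s

Only the electrostatic force acts, so mechanical energy is conserved: ½mv² = U₁ − U₂ = kQq(1/r₁ − 1/r₂).
U₁ − U₂ = (8.99×10⁹ N·m²/C²)(8.83×10⁻⁶ C)(4.14×10⁻⁶ C)(1/0.669 − 1/0.736) = 0.0447 J.
v = √(2·0.0447/0.0351) = 1.60 m/s.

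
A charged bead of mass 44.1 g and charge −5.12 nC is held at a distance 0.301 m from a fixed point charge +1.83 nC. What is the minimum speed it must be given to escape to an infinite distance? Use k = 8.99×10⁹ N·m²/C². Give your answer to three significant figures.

To just escape, total mechanical energy must reach zero at infinity: ½mv²_min + U = 0, so ½mv²_min = −U = |kQq|/r.
|U| = |kQq|/r = (8.99×10⁹ N·m²/C²)(1.83×10⁻⁹)(5.12×10⁻⁹)/(0.301) = 2.80×10⁻⁷ J.
v_min = √(2|U|/m) = √(2·2.80×10⁻⁷/0.0441) = 3.56×10⁻³ m/s.

3.56×10⁻³ m/s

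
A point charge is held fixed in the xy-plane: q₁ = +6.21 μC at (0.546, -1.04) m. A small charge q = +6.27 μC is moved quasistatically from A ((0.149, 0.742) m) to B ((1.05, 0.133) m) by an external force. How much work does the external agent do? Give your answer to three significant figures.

For quasistatic motion the external work equals the change in potential energy: W_ext = qΔV = q(V_B − V_A).
At A: distance to the source charge is 1.83 m; V_A = kq₁/r = 3.06×10⁴ V.
At B: distance to the source charge is 1.28 m; V_B = kq₁/r = 4.37×10⁴ V.
ΔV = V_B − V_A = 1.31×10⁴ V.
W_ext = qΔV = (6.27×10⁻⁶ C)(1.31×10⁴ V) = 0.0824 J.

0.0824 J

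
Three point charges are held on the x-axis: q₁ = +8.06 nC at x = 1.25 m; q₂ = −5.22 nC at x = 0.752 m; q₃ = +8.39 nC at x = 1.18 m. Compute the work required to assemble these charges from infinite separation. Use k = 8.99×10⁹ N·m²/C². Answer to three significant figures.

7.01×10⁻⁶ J

The work to assemble the configuration equals its total potential energy, U = Σ kqᵢqⱼ/rᵢⱼ over all pairs.
Pair separations: r₁₂ = 0.498 m, r₁₃ = 0.0700 m, r₂₃ = 0.428 m.
U = (-7.60×10⁻⁷) + (8.68×10⁻⁶) + (-9.20×10⁻⁷) = 7.01×10⁻⁶ J.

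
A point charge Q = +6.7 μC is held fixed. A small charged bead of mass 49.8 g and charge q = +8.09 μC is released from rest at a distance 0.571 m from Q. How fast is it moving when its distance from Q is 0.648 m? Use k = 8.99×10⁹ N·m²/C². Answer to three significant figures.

Only the electrostatic force acts, so mechanical energy is conserved: ½mv² = U₁ − U₂ = kQq(1/r₁ − 1/r₂).
U₁ − U₂ = (8.99×10⁹ N·m²/C²)(6.70×10⁻⁶ C)(8.09×10⁻⁶ C)(1/0.571 − 1/0.648) = 0.101 J.
v = √(2·0.101/0.0498) = 2.02 m/s.

2.02 m/s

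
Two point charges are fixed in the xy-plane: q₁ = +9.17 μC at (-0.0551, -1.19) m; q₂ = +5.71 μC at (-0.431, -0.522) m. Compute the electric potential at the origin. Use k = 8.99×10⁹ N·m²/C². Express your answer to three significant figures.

The total potential is the scalar sum of each charge's contribution, V = Σ kqᵢ/rᵢ.
Distances from the field point to each charge: r₁ = 1.19 m, r₂ = 0.677 m.
V = k[(9.17×10⁻⁶)/(1.19) + (5.71×10⁻⁶)/(0.677)] = 1.45×10⁵ V.

1.45×10⁵ V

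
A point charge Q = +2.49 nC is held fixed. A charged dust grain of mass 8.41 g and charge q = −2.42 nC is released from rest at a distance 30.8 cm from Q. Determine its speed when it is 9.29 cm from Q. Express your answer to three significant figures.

9.84×10⁻³ m/s

Only the electrostatic force acts, so mechanical energy is conserved: ½mv² = U₁ − U₂ = kQq(1/r₁ − 1/r₂).
U₁ − U₂ = (8.99×10⁹ N·m²/C²)(2.49×10⁻⁹ C)(-2.42×10⁻⁹ C)(1/0.308 − 1/0.0929) = 4.07×10⁻⁷ J.
v = √(2·4.07×10⁻⁷/8.41×10⁻³) = 9.84×10⁻³ m/s.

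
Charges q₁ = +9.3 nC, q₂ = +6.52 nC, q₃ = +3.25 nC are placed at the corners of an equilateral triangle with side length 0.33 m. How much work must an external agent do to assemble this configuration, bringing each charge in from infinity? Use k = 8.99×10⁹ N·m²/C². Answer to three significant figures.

The work to assemble the configuration equals its total potential energy, U = Σ kqᵢqⱼ/rᵢⱼ over all pairs.
All three pair separations equal the side length, 0.330 m.
U = (1.65×10⁻⁶) + (8.23×10⁻⁷) + (5.77×10⁻⁷) = 3.05×10⁻⁶ J.

3.05×10⁻⁶ J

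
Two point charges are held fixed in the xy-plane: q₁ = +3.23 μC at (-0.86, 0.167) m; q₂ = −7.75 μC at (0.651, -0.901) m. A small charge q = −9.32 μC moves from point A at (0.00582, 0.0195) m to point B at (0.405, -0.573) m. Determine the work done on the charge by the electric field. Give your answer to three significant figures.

-1.13 J

The work done by the electric force is W_field = −ΔU = −q(V_B − V_A) = q(V_A − V_B).
At A: distances to the source charges are 0.878 m, 1.12 m; V_A = Σ kqᵢ/rᵢ = -2.89×10⁴ V.
At B: distances to the source charges are 1.47 m, 0.410 m; V_B = Σ kqᵢ/rᵢ = -1.50×10⁵ V.
ΔV = V_B − V_A = -1.21×10⁵ V.
W_field = −qΔV = −(-9.32×10⁻⁶ C)(-1.21×10⁵ V) = -1.13 J.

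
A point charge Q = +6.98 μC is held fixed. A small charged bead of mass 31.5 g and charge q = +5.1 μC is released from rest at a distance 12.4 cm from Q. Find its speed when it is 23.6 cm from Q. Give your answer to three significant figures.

Only the electrostatic force acts, so mechanical energy is conserved: ½mv² = U₁ − U₂ = kQq(1/r₁ − 1/r₂).
U₁ − U₂ = (8.99×10⁹ N·m²/C²)(6.98×10⁻⁶ C)(5.10×10⁻⁶ C)(1/0.124 − 1/0.236) = 1.22 J.
v = √(2·1.22/0.0315) = 8.82 m/s.

8.82 m/s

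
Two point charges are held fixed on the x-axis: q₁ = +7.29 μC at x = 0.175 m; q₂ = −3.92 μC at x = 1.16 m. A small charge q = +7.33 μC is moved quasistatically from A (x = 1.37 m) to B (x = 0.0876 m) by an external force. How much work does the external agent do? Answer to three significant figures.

For quasistatic motion the external work equals the change in potential energy: W_ext = qΔV = q(V_B − V_A).
At A: distances to the source charges are 1.20 m, 0.210 m; V_A = Σ kqᵢ/rᵢ = -1.13×10⁵ V.
At B: distances to the source charges are 0.0874 m, 1.07 m; V_B = Σ kqᵢ/rᵢ = 7.17×10⁵ V.
ΔV = V_B − V_A = 8.30×10⁵ V.
W_ext = qΔV = (7.33×10⁻⁶ C)(8.30×10⁵ V) = 6.08 J.

6.08 J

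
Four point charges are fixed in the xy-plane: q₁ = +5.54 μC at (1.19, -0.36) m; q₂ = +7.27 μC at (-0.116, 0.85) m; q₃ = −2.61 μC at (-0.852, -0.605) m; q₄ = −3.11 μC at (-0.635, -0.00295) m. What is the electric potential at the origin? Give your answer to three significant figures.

4.98×10⁴ V

Electric potential is a scalar, so the contributions from each charge add algebraically: V = Σ kqᵢ/rᵢ.
Distances from the field point to each charge: r₁ = 1.24 m, r₂ = 0.858 m, r₃ = 1.04 m, r₄ = 0.635 m.
V = k[(5.54×10⁻⁶)/(1.24) + (7.27×10⁻⁶)/(0.858) + (-2.61×10⁻⁶)/(1.04) + (-3.11×10⁻⁶)/(0.635)] = 4.98×10⁴ V.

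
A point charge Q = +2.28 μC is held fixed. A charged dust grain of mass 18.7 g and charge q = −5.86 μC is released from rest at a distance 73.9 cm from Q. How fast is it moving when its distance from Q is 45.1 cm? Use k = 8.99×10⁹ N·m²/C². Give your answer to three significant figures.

3.33 m/s

Only the electrostatic force acts, so mechanical energy is conserved: ½mv² = U₁ − U₂ = kQq(1/r₁ − 1/r₂).
U₁ − U₂ = (8.99×10⁹ N·m²/C²)(2.28×10⁻⁶ C)(-5.86×10⁻⁶ C)(1/0.739 − 1/0.451) = 0.104 J.
v = √(2·0.104/0.0187) = 3.33 m/s.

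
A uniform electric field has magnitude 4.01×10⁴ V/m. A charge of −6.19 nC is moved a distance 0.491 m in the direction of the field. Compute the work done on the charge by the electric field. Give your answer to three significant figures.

-1.22×10⁻⁴ J

The potential change for a displacement 0.491 m in the direction of the field is ΔV = −Ed = -1.97×10⁴ V.
W_field = −qΔV = -1.22×10⁻⁴ J.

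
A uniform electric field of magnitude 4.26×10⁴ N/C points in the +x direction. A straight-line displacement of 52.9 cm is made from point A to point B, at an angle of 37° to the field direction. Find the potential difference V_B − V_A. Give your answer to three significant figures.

-1.80×10⁴ V

Only the component of displacement along E changes the potential: ΔV = −E·d·cosθ.
ΔV = −(4.26×10⁴ V/m)(0.529 m)cos37° = -1.80×10⁴ V.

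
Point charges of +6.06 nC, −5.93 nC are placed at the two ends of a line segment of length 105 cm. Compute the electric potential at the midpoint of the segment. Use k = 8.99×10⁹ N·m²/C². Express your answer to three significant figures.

2.23 V

Electric potential is a scalar, so the contributions from each charge add algebraically: V = Σ kqᵢ/rᵢ.
Each charge is 0.525 m from the midpoint.
V = k[(6.06×10⁻⁹)/(0.525) + (-5.93×10⁻⁹)/(0.525)] = 2.23 V.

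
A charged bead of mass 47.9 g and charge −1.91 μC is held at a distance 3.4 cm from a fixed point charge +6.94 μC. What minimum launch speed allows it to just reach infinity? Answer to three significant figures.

12.1 m/s

To just escape, total mechanical energy must reach zero at infinity: ½mv²_min + U = 0, so ½mv²_min = −U = |kQq|/r.
|U| = |kQq|/r = (8.99×10⁹ N·m²/C²)(6.94×10⁻⁶)(1.91×10⁻⁶)/(0.0340) = 3.50 J.
v_min = √(2|U|/m) = √(2·3.50/0.0479) = 12.1 m/s.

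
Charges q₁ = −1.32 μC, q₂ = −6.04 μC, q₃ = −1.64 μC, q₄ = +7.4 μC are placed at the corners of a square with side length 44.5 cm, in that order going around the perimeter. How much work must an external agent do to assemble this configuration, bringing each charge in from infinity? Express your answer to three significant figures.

The assembly work is the sum of pairwise potential energies, U = Σ_{i<j} kqᵢqⱼ/rᵢⱼ.
The four side pairs have separation 0.445 m and the two diagonal pairs 0.629 m.
Summing all 6 pair terms gives U = -0.689 J.

-0.689 J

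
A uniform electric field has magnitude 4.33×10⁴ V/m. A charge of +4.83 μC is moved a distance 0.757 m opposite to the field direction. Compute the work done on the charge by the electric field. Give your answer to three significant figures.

The potential change for a displacement 0.757 m opposite to the field direction is ΔV = +Ed = 3.28×10⁴ V.
W_field = −qΔV = -0.158 J.

-0.158 J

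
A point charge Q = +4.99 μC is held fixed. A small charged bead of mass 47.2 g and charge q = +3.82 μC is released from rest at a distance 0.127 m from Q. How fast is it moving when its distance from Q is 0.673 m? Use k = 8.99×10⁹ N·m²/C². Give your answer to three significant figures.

Only the electrostatic force acts, so mechanical energy is conserved: ½mv² = U₁ − U₂ = kQq(1/r₁ − 1/r₂).
U₁ − U₂ = (8.99×10⁹ N·m²/C²)(4.99×10⁻⁶ C)(3.82×10⁻⁶ C)(1/0.127 − 1/0.673) = 1.09 J.
v = √(2·1.09/0.0472) = 6.81 m/s.

6.81 m/s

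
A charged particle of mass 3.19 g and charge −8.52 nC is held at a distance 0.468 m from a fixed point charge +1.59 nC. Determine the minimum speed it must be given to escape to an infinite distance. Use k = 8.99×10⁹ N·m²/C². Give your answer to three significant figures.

To just escape, total mechanical energy must reach zero at infinity: ½mv²_min + U = 0, so ½mv²_min = −U = |kQq|/r.
|U| = |kQq|/r = (8.99×10⁹ N·m²/C²)(1.59×10⁻⁹)(8.52×10⁻⁹)/(0.468) = 2.60×10⁻⁷ J.
v_min = √(2|U|/m) = √(2·2.60×10⁻⁷/3.19×10⁻³) = 0.0128 m/s.

0.0128 m/s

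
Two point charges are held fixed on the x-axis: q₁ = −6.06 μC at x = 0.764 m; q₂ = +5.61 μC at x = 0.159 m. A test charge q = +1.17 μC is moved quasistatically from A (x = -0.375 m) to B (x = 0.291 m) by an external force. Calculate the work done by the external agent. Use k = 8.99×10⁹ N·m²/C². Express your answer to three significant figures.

For quasistatic motion the external work equals the change in potential energy: W_ext = qΔV = q(V_B − V_A).
At A: distances to the source charges are 1.14 m, 0.534 m; V_A = Σ kqᵢ/rᵢ = 4.66×10⁴ V.
At B: distances to the source charges are 0.473 m, 0.132 m; V_B = Σ kqᵢ/rᵢ = 2.67×10⁵ V.
ΔV = V_B − V_A = 2.20×10⁵ V.
W_ext = qΔV = (1.17×10⁻⁶ C)(2.20×10⁵ V) = 0.258 J.

0.258 J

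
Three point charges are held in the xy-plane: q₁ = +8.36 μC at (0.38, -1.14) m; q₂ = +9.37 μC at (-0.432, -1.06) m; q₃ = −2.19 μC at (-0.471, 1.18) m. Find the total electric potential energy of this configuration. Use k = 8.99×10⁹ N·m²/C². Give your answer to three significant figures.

0.714 J

The assembly work is the sum of pairwise potential energies, U = Σ_{i<j} kqᵢqⱼ/rᵢⱼ.
Pair separations: r₁₂ = 0.816 m, r₁₃ = 2.47 m, r₂₃ = 2.24 m.
U = (0.863) + (-0.0666) + (-0.0823) = 0.714 J.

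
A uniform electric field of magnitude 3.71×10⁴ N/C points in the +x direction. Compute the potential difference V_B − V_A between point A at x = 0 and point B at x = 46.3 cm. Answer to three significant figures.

In a uniform field, potential decreases in the direction of E: V_B − V_A = −E·Δx.
V_B − V_A = −(3.71×10⁴ V/m)(0.463 m) = -1.72×10⁴ V.

-1.72×10⁴ V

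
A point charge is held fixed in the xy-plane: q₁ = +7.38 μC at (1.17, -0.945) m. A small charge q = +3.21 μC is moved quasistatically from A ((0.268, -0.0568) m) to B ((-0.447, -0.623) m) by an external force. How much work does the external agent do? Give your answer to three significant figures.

-0.0391 J

For quasistatic motion the external work equals the change in potential energy: W_ext = qΔV = q(V_B − V_A).
At A: distance to the source charge is 1.27 m; V_A = kq₁/r = 5.24×10⁴ V.
At B: distance to the source charge is 1.65 m; V_B = kq₁/r = 4.02×10⁴ V.
ΔV = V_B − V_A = -1.22×10⁴ V.
W_ext = qΔV = (3.21×10⁻⁶ C)(-1.22×10⁴ V) = -0.0391 J.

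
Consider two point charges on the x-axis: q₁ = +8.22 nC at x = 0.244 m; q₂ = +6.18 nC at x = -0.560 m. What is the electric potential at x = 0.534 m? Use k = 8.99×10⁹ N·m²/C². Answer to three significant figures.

Electric potential is a scalar, so the contributions from each charge add algebraically: V = Σ kqᵢ/rᵢ.
Distances from the field point to each charge: r₁ = 0.290 m, r₂ = 1.09 m.
V = k[(8.22×10⁻⁹)/(0.290) + (6.18×10⁻⁹)/(1.09)] = 306 V.

306 V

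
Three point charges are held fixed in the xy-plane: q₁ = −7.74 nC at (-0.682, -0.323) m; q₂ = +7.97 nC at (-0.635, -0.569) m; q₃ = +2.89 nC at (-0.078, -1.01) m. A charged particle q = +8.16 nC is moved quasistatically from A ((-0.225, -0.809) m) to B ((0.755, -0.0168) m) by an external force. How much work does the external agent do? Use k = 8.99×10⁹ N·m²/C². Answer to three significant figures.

-1.06×10⁻⁶ J

For quasistatic motion the external work equals the change in potential energy: W_ext = qΔV = q(V_B − V_A).
At A: distances to the source charges are 0.667 m, 0.475 m, 0.249 m; V_A = Σ kqᵢ/rᵢ = 151 V.
At B: distances to the source charges are 1.47 m, 1.50 m, 1.30 m; V_B = Σ kqᵢ/rᵢ = 20.6 V.
ΔV = V_B − V_A = -130 V.
W_ext = qΔV = (8.16×10⁻⁹ C)(-130 V) = -1.06×10⁻⁶ J.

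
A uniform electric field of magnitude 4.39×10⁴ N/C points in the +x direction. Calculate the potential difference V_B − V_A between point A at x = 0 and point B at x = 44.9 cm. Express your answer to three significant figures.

-1.97×10⁴ V

In a uniform field, potential decreases in the direction of E: V_B − V_A = −E·Δx.
V_B − V_A = −(4.39×10⁴ V/m)(0.449 m) = -1.97×10⁴ V.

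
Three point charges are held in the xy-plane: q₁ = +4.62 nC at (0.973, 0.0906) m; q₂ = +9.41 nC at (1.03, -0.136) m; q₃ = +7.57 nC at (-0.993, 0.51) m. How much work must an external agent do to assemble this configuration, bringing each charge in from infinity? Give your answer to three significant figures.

The work to assemble the configuration equals its total potential energy, U = Σ kqᵢqⱼ/rᵢⱼ over all pairs.
Pair separations: r₁₂ = 0.234 m, r₁₃ = 2.01 m, r₂₃ = 2.12 m.
U = (1.67×10⁻⁶) + (1.56×10⁻⁷) + (3.02×10⁻⁷) = 2.13×10⁻⁶ J.

2.13×10⁻⁶ J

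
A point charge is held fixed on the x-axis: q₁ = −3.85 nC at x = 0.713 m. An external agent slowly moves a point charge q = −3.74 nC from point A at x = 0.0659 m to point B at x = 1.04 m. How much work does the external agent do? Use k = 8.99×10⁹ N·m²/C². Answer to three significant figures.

1.96×10⁻⁷ J

For quasistatic motion the external work equals the change in potential energy: W_ext = qΔV = q(V_B − V_A).
At A: distance to the source charge is 0.647 m; V_A = kq₁/r = -53.5 V.
At B: distance to the source charge is 0.327 m; V_B = kq₁/r = -106 V.
ΔV = V_B − V_A = -52.4 V.
W_ext = qΔV = (-3.74×10⁻⁹ C)(-52.4 V) = 1.96×10⁻⁷ J.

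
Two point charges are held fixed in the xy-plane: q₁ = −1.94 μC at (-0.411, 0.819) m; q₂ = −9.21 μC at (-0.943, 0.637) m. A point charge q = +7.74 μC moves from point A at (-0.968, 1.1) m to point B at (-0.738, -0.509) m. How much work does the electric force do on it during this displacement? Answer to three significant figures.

-0.949 J

The work done by the electric force is W_field = −ΔU = −q(V_B − V_A) = q(V_A − V_B).
At A: distances to the source charges are 0.624 m, 0.464 m; V_A = Σ kqᵢ/rᵢ = -2.07×10⁵ V.
At B: distances to the source charges are 1.37 m, 1.16 m; V_B = Σ kqᵢ/rᵢ = -8.39×10⁴ V.
ΔV = V_B − V_A = 1.23×10⁵ V.
W_field = −qΔV = −(7.74×10⁻⁶ C)(1.23×10⁵ V) = -0.949 J.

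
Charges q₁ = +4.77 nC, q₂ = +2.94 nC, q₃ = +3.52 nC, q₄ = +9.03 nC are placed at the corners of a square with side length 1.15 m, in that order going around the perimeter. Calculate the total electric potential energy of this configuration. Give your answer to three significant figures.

1.02×10⁻⁶ J

The work to assemble the configuration equals its total potential energy, U = Σ kqᵢqⱼ/rᵢⱼ over all pairs.
The four side pairs have separation 1.15 m and the two diagonal pairs 1.63 m.
Summing all 6 pair terms gives U = 1.02×10⁻⁶ J.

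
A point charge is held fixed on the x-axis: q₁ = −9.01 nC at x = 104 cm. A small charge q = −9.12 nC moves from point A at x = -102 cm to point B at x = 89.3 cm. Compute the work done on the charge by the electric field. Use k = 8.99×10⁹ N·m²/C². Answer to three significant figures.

The work done by the electric force is W_field = −ΔU = −q(V_B − V_A) = q(V_A − V_B).
At A: distance to the source charge is 2.06 m; V_A = kq₁/r = -39.3 V.
At B: distance to the source charge is 0.147 m; V_B = kq₁/r = -551 V.
ΔV = V_B − V_A = -512 V.
W_field = −qΔV = −(-9.12×10⁻⁹ C)(-512 V) = -4.67×10⁻⁶ J.

-4.67×10⁻⁶ J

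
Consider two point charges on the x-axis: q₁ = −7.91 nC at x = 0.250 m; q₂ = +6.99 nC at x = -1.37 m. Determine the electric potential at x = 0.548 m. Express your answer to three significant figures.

-206 V

The total potential is the scalar sum of each charge's contribution, V = Σ kqᵢ/rᵢ.
Distances from the field point to each charge: r₁ = 0.298 m, r₂ = 1.92 m.
V = k[(-7.91×10⁻⁹)/(0.298) + (6.99×10⁻⁹)/(1.92)] = -206 V.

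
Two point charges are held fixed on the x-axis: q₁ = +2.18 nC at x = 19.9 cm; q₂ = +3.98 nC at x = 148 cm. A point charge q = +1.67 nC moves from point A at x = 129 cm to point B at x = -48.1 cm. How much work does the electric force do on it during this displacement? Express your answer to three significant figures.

The work done by the electric force is W_field = −ΔU = −q(V_B − V_A) = q(V_A − V_B).
At A: distances to the source charges are 1.09 m, 0.190 m; V_A = Σ kqᵢ/rᵢ = 206 V.
At B: distances to the source charges are 0.680 m, 1.96 m; V_B = Σ kqᵢ/rᵢ = 47.1 V.
ΔV = V_B − V_A = -159 V.
W_field = −qΔV = −(1.67×10⁻⁹ C)(-159 V) = 2.66×10⁻⁷ J.

2.66×10⁻⁷ J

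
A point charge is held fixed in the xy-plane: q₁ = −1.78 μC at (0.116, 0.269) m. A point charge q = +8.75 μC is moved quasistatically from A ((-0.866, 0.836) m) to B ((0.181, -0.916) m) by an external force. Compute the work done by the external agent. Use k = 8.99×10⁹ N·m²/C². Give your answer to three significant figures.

5.50×10⁻³ J

For quasistatic motion the external work equals the change in potential energy: W_ext = qΔV = q(V_B − V_A).
At A: distance to the source charge is 1.13 m; V_A = kq₁/r = -1.41×10⁴ V.
At B: distance to the source charge is 1.19 m; V_B = kq₁/r = -1.35×10⁴ V.
ΔV = V_B − V_A = 628 V.
W_ext = qΔV = (8.75×10⁻⁶ C)(628 V) = 5.50×10⁻³ J.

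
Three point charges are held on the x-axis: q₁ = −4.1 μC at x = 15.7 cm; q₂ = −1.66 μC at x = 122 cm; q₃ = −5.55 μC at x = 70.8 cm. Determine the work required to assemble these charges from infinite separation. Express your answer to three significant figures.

0.591 J

The assembly work is the sum of pairwise potential energies, U = Σ_{i<j} kqᵢqⱼ/rᵢⱼ.
Pair separations: r₁₂ = 1.06 m, r₁₃ = 0.551 m, r₂₃ = 0.512 m.
U = (0.0576) + (0.371) + (0.162) = 0.591 J.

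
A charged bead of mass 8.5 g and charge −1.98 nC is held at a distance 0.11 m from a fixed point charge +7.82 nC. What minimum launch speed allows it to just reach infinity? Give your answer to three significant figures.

To just escape, total mechanical energy must reach zero at infinity: ½mv²_min + U = 0, so ½mv²_min = −U = |kQq|/r.
|U| = |kQq|/r = (8.99×10⁹ N·m²/C²)(7.82×10⁻⁹)(1.98×10⁻⁹)/(0.110) = 1.27×10⁻⁶ J.
v_min = √(2|U|/m) = √(2·1.27×10⁻⁶/8.50×10⁻³) = 0.0173 m/s.

0.0173 m/s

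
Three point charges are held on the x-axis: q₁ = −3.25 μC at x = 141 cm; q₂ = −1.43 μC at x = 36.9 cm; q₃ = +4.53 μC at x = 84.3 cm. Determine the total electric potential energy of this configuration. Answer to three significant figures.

-0.316 J

The assembly work is the sum of pairwise potential energies, U = Σ_{i<j} kqᵢqⱼ/rᵢⱼ.
Pair separations: r₁₂ = 1.04 m, r₁₃ = 0.567 m, r₂₃ = 0.474 m.
U = (0.0401) + (-0.233) + (-0.123) = -0.316 J.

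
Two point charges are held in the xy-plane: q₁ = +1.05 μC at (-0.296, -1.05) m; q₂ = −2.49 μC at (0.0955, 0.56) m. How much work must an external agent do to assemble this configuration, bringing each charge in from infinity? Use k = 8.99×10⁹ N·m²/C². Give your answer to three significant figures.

-0.0142 J

The assembly work is the sum of pairwise potential energies, U = Σ_{i<j} kqᵢqⱼ/rᵢⱼ.
Pair separations: r₁₂ = 1.66 m.
U = (-0.0142) = -0.0142 J.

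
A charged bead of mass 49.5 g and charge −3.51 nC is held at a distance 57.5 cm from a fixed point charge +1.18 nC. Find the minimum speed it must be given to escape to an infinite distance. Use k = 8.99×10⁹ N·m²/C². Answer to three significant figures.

To just escape, total mechanical energy must reach zero at infinity: ½mv²_min + U = 0, so ½mv²_min = −U = |kQq|/r.
|U| = |kQq|/r = (8.99×10⁹ N·m²/C²)(1.18×10⁻⁹)(3.51×10⁻⁹)/(0.575) = 6.48×10⁻⁸ J.
v_min = √(2|U|/m) = √(2·6.48×10⁻⁸/0.0495) = 1.62×10⁻³ m/s.

1.62×10⁻³ m/s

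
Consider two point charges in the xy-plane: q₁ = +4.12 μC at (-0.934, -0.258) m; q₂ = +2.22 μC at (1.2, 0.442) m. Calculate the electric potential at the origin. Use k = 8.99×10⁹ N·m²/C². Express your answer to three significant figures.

5.38×10⁴ V

The total potential is the scalar sum of each charge's contribution, V = Σ kqᵢ/rᵢ.
Distances from the field point to each charge: r₁ = 0.969 m, r₂ = 1.28 m.
V = k[(4.12×10⁻⁶)/(0.969) + (2.22×10⁻⁶)/(1.28)] = 5.38×10⁴ V.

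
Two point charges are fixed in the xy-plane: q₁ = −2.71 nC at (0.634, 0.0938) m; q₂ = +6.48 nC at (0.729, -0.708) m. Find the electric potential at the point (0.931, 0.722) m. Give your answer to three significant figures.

Electric potential is a scalar, so the contributions from each charge add algebraically: V = Σ kqᵢ/rᵢ.
Distances from the field point to each charge: r₁ = 0.695 m, r₂ = 1.44 m.
V = k[(-2.71×10⁻⁹)/(0.695) + (6.48×10⁻⁹)/(1.44)] = 5.28 V.

5.28 V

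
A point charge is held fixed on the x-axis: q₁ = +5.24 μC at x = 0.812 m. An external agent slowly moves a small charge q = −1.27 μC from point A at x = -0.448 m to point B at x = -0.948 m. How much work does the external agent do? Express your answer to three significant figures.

For quasistatic motion the external work equals the change in potential energy: W_ext = qΔV = q(V_B − V_A).
At A: distance to the source charge is 1.26 m; V_A = kq₁/r = 3.74×10⁴ V.
At B: distance to the source charge is 1.76 m; V_B = kq₁/r = 2.68×10⁴ V.
ΔV = V_B − V_A = -1.06×10⁴ V.
W_ext = qΔV = (-1.27×10⁻⁶ C)(-1.06×10⁴ V) = 0.0135 J.

0.0135 J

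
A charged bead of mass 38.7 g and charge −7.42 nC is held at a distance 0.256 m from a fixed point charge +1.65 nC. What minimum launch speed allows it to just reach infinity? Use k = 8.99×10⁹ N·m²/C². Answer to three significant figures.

4.71×10⁻³ m/s

To just escape, total mechanical energy must reach zero at infinity: ½mv²_min + U = 0, so ½mv²_min = −U = |kQq|/r.
|U| = |kQq|/r = (8.99×10⁹ N·m²/C²)(1.65×10⁻⁹)(7.42×10⁻⁹)/(0.256) = 4.30×10⁻⁷ J.
v_min = √(2|U|/m) = √(2·4.30×10⁻⁷/0.0387) = 4.71×10⁻³ m/s.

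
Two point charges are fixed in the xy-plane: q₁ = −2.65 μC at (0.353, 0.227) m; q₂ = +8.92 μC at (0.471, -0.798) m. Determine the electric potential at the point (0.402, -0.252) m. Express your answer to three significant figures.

The total potential is the scalar sum of each charge's contribution, V = Σ kqᵢ/rᵢ.
Distances from the field point to each charge: r₁ = 0.481 m, r₂ = 0.550 m.
V = k[(-2.65×10⁻⁶)/(0.481) + (8.92×10⁻⁶)/(0.550)] = 9.62×10⁴ V.

9.62×10⁴ V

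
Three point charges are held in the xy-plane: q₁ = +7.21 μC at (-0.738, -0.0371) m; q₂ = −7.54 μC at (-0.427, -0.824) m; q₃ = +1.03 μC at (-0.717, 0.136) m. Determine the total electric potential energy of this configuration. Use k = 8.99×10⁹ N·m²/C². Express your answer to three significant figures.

The work to assemble the configuration equals its total potential energy, U = Σ kqᵢqⱼ/rᵢⱼ over all pairs.
Pair separations: r₁₂ = 0.846 m, r₁₃ = 0.174 m, r₂₃ = 1.00 m.
U = (-0.578) + (0.383) + (-0.0696) = -0.264 J.

-0.264 J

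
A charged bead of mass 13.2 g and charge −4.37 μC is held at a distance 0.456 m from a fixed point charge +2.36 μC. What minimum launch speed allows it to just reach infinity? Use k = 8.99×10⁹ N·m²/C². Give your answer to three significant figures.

5.55 m/s

To just escape, total mechanical energy must reach zero at infinity: ½mv²_min + U = 0, so ½mv²_min = −U = |kQq|/r.
|U| = |kQq|/r = (8.99×10⁹ N·m²/C²)(2.36×10⁻⁶)(4.37×10⁻⁶)/(0.456) = 0.203 J.
v_min = √(2|U|/m) = √(2·0.203/0.0132) = 5.55 m/s.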